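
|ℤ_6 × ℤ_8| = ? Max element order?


|ℤ_6 × ℤ_8| = 6 × 8 = 48
Max element order = lcm(6,8) = 24
Cyclic? No (gcd=2)

|ℤ_6×ℤ_8| = 48, max element order = 24


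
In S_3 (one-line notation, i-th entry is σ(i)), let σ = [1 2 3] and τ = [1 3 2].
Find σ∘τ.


σ∘τ: apply τ first, then σ
1 →τ 1 →σ 1
2 →τ 3 →σ 3
3 →τ 2 →σ 2

σ∘τ = [1 3 2]


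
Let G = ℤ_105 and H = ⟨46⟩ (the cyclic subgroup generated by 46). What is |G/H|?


|⟨46⟩| = n / gcd(46, 105) = 105 / 1 = 105
H is normal (ℤ_105 is abelian).
|G/H| = |G| / |H| = 105 / 105 = 1

|G/H| = 1


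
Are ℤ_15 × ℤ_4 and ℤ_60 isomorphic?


Comparing ℤ_15 × ℤ_4 and ℤ_60:
gcd(15,4) = 1, so ℤ_15 × ℤ_4 ≅ ℤ_60 (CRT)

Yes, ℤ_15 × ℤ_4 ≅ ℤ_60


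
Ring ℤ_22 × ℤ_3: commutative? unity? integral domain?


Direct product ring; commutative with unity (1,1); but (1,0)·(0,1) = (0,0) gives zero divisors, so not an integral domain
Commutative: Yes
Integral domain: No
Has unity: Yes

ℤ_22 × ℤ_3: Commutative=Yes, Unity=Yes


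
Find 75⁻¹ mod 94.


Use the extended Euclidean algorithm to write 1 = 75·s + 94·t; then s mod 94 is the inverse.
Euclidean algorithm:
  75 = 0·94 + 75
  94 = 1·75 + 19
  75 = 3·19 + 18
  19 = 1·18 + 1
  18 = 18·1 + 0
gcd(75,94) = 1
Back-substitution gives: 75·(-5) + 94·(4) = 1
So 75⁻¹ ≡ -5 ≡ 89 (mod 94)
Check: 75 × 89 = 6675 ≡ 1 (mod 94) ✓

75⁻¹ ≡ 89 (mod 94)


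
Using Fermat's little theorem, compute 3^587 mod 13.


Fermat's little theorem: if p is prime and gcd(a,p)=1, then a^(p-1) ≡ 1 (mod p)
p = 13 is prime, gcd(3,13) = 1
Reduce exponent: 587 mod 12 = 11
So 3^587 ≡ 3^11 (mod 13)
3^11 mod 13 = 9

3^587 ≡ 9 (mod 13)


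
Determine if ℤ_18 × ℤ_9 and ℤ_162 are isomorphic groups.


Comparing ℤ_18 × ℤ_9 and ℤ_162:
gcd(18,9) = 9 ≠ 1. Max element order in ℤ_18×ℤ_9 is lcm(18,9) = 18 < 162, so it has no element of order 162

No, ℤ_18 × ℤ_9 ≇ ℤ_162


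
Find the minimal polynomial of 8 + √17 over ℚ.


Let α = 8 + √17. Then α - 8 = √17, so (α - 8)² = 17, giving α² - 16α + 47 = 0. Degree 2 and α ∉ ℚ, so this is the minimal polynomial.

Minimal polynomial: x² - 16x + 47


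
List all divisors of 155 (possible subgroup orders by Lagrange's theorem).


Lagrange's theorem: |H| divides |G|
|G| = 155
Divisors of 155: 1, 5, 31, 155

Possible subgroup orders: {1, 5, 31, 155}


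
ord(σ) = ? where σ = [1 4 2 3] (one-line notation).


Cycle decomposition: (2 4 3)
Cycle lengths: 3
Order = lcm(3) = 3

ord(σ) = 3


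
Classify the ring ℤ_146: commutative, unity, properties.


ℤ_146 is a commutative ring with unity 1; 146 = 2×73 is composite, so 2·73 ≡ 0 gives zero divisors (not an integral domain)
Commutative: Yes
Integral domain: No
Has unity: Yes

ℤ_146: Commutative=Yes, Unity=Yes


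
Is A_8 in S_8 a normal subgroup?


H = A_8 in S_8
A_8 has index 2 in S_8, and every subgroup of index 2 is normal

Yes, normal subgroup


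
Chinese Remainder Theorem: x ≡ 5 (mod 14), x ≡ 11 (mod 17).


m₁ = 14, m₂ = 17, gcd = 1, so CRT applies. M = m₁·m₂ = 238
Let M₁ = M/m₁ = 17, M₂ = M/m₂ = 14
Find y₁ ≡ M₁⁻¹ (mod m₁): 17⁻¹ ≡ 5 (mod 14)
Find y₂ ≡ M₂⁻¹ (mod m₂): 14⁻¹ ≡ 11 (mod 17)
x = a₁·M₁·y₁ + a₂·M₂·y₂ = 5·17·5 + 11·14·11 = 2119
Reduce mod 238: x ≡ 215
Check: 215 mod 14 = 5 ✓, 215 mod 17 = 11 ✓

x ≡ 215 (mod 238)


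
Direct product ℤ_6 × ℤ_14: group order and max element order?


|ℤ_6 × ℤ_14| = 6 × 14 = 84
Max element order = lcm(6,14) = 42
Cyclic? No (gcd=2)

|ℤ_6×ℤ_14| = 84, max element order = 42


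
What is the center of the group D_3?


Z(G) = {g ∈ G | gx = xg for all x ∈ G}
For odd n, Z(D_n) = {e}: no nontrivial rotation commutes with all reflections

Z(D_3) = {e}


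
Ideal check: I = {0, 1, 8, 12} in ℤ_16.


Check ideal conditions for I = {0, 1, 8, 12} in ℤ_16:
(1) I is an additive subgroup? No
(2) For r ∈ ℤ_16 and a ∈ I: r·a ∈ I? No  [counterexample: r=2, a=1, r·a mod 16 = 2 ∉ I]

No, I is not an ideal of ℤ_16


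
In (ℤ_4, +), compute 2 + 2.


Operation: addition mod 4
2 + 2 = (a + b) mod 4 with a = 2, b = 2

2 + 2 = 0


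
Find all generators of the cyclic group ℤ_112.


g generates ℤ_n iff gcd(g,n) = 1
Prime factors of 112: 2, 7
Generators are g ∈ {1,...,111} not divisible by any of these primes.
Generators: {1, 3, 5, 9, 11, 13, 15, 17, 19, 23, 25, 27, 29, 31, 33, 37, 39, 41, 43, 45, 47, 51, 53, 55, 57, 59, 61, 65, 67, 69, 71, 73, 75, 79, 81, 83, 85, 87, 89, 93, 95, 97, 99, 101, 103, 107, 109, 111}
Number of generators = φ(112) = 48

Generators of ℤ_112 = {1, 3, 5, 9, 11, 13, 15, 17, 19, 23, 25, 27, 29, 31, 33, 37, 39, 41, 43, 45, 47, 51, 53, 55, 57, 59, 61, 65, 67, 69, 71, 73, 75, 79, 81, 83, 85, 87, 89, 93, 95, 97, 99, 101, 103, 107, 109, 111}


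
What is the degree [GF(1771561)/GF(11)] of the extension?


GF(1771561) = GF(11^6), so the extension degree is 6

[GF(1771561)/GF(11)] = 6


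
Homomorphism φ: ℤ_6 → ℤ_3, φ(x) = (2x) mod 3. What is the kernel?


Kernel = preimage of identity
ker(φ) = {x ∈ ℤ_6 : 2x ≡ 0 (mod 3)}. Since 3 | 6, φ is well-defined. The kernel is the cyclic subgroup ⟨3⟩ of ℤ_6 (order 2), i.e. {0, 3}

ker(φ) = {0, 3}


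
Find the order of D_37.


|D_n| = 2n (n rotations and n reflections)
|D_37| = 2×37 = 74

|D_37| = 74


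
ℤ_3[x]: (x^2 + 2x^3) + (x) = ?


Add coefficients mod 3:
x^0: 0 + 0 = 0 (mod 3)
x^1: 0 + 1 = 1 (mod 3)
x^2: 1 + 0 = 1 (mod 3)
x^3: 2 + 0 = 2 (mod 3)
Result: x + x^2 + 2x^3

f + g = x + x^2 + 2x^3


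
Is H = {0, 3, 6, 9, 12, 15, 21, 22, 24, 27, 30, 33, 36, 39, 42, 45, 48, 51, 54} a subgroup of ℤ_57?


Subgroup test for H = {0, 3, 6, 9, 12, 15, 21, 22, 24, 27, 30, 33, 36, 39, 42, 45, 48, 51, 54} in (ℤ_57, +):
(1) 0 ∈ H? Yes
(2) Closure: for all a,b ∈ H, (a+b) mod 57 ∈ H? No  [counterexample: 3 + 15 = 18 ∉ H]
(3) Inverses: for all a ∈ H, -a mod 57 ∈ H? No

No, H is not a subgroup of ℤ_57


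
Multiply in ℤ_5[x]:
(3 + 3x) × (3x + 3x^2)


Expand and collect like terms; reduce coefficients mod 5:
x^0: 3·0 = 0 ≡ 0 (mod 5)
x^1: 3·3 + 3·0 = 9 ≡ 4 (mod 5)
x^2: 3·3 + 3·3 = 18 ≡ 3 (mod 5)
x^3: 3·3 = 9 ≡ 4 (mod 5)
Result: 4x + 3x^2 + 4x^3

f · g = 4x + 3x^2 + 4x^3


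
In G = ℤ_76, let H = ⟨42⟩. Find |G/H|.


|⟨42⟩| = n / gcd(42, 76) = 76 / 2 = 38
H is normal (ℤ_76 is abelian).
|G/H| = |G| / |H| = 76 / 38 = 2

|G/H| = 2


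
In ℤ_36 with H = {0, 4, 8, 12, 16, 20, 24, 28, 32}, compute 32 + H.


32 + H = {32 + h (mod 36) : h ∈ H}
32+0=32, 32+4=0, 32+8=4, 32+12=8, 32+16=12, 32+20=16, 32+24=20, 32+28=24, 32+32=28
32 + H = {0, 4, 8, 12, 16, 20, 24, 28, 32} = 0 + H

32 + H = {0, 4, 8, 12, 16, 20, 24, 28, 32}


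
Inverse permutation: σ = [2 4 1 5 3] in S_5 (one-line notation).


To find σ⁻¹, swap domain and range:
σ(1) = 2 → σ⁻¹(2) = 1
σ(2) = 4 → σ⁻¹(4) = 2
σ(3) = 1 → σ⁻¹(1) = 3
σ(4) = 5 → σ⁻¹(5) = 4
σ(5) = 3 → σ⁻¹(3) = 5

σ⁻¹ = [3 1 5 2 4]


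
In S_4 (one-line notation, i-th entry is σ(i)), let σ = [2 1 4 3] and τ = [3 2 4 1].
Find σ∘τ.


σ∘τ: apply τ first, then σ
1 →τ 3 →σ 4
2 →τ 2 →σ 1
3 →τ 4 →σ 3
4 →τ 1 →σ 2

σ∘τ = [4 1 3 2]


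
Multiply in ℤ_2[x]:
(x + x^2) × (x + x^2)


Expand and collect like terms; reduce coefficients mod 2:
x^0: 0·0 = 0 ≡ 0 (mod 2)
x^1: 0·1 + 1·0 = 0 ≡ 0 (mod 2)
x^2: 0·1 + 1·1 + 1·0 = 1 ≡ 1 (mod 2)
x^3: 1·1 + 1·1 = 2 ≡ 0 (mod 2)
x^4: 1·1 = 1 ≡ 1 (mod 2)
Result: x^2 + x^4

f · g = x^2 + x^4


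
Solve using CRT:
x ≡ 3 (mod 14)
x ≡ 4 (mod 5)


m₁ = 14, m₂ = 5, gcd = 1, so CRT applies. M = m₁·m₂ = 70
Let M₁ = M/m₁ = 5, M₂ = M/m₂ = 14
Find y₁ ≡ M₁⁻¹ (mod m₁): 5⁻¹ ≡ 3 (mod 14)
Find y₂ ≡ M₂⁻¹ (mod m₂): 14⁻¹ ≡ 4 (mod 5)
x = a₁·M₁·y₁ + a₂·M₂·y₂ = 3·5·3 + 4·14·4 = 269
Reduce mod 70: x ≡ 59
Check: 59 mod 14 = 3 ✓, 59 mod 5 = 4 ✓

x ≡ 59 (mod 70)


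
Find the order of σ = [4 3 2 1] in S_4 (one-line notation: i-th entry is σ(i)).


Cycle decomposition: (1 4) (2 3)
Cycle lengths: 2, 2
Order = lcm(2, 2) = 2

ord(σ) = 2


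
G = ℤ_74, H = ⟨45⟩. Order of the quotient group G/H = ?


|⟨45⟩| = n / gcd(45, 74) = 74 / 1 = 74
H is normal (ℤ_74 is abelian).
|G/H| = |G| / |H| = 74 / 74 = 1

|G/H| = 1


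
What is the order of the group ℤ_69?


ℤ_n has n elements.

|ℤ_69| = 69


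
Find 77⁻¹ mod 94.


Use the extended Euclidean algorithm to write 1 = 77·s + 94·t; then s mod 94 is the inverse.
Euclidean algorithm:
  77 = 0·94 + 77
  94 = 1·77 + 17
  77 = 4·17 + 9
  17 = 1·9 + 8
  9 = 1·8 + 1
  8 = 8·1 + 0
gcd(77,94) = 1
Back-substitution gives: 77·(11) + 94·(-9) = 1
So 77⁻¹ ≡ 11 ≡ 11 (mod 94)
Check: 77 × 11 = 847 ≡ 1 (mod 94) ✓

77⁻¹ ≡ 11 (mod 94)


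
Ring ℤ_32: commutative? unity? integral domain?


ℤ_32 is a commutative ring with unity 1; 32 = 2×16 is composite, so 2·16 ≡ 0 gives zero divisors (not an integral domain)
Commutative: Yes
Integral domain: No
Has unity: Yes

ℤ_32: Commutative=Yes, Unity=Yes


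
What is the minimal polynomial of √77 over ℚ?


√77 satisfies x² - 77 = 0, irreducible over ℚ since 77 is squarefree

Minimal polynomial: x² - 77


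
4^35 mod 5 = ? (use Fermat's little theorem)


Fermat's little theorem: if p is prime and gcd(a,p)=1, then a^(p-1) ≡ 1 (mod p)
p = 5 is prime, gcd(4,5) = 1
Reduce exponent: 35 mod 4 = 3
So 4^35 ≡ 4^3 (mod 5)
4^3 mod 5 = 4

4^35 ≡ 4 (mod 5)


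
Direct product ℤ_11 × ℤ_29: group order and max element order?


|ℤ_11 × ℤ_29| = 11 × 29 = 319
Max element order = lcm(11,29) = 319
Cyclic? Yes (gcd=1)

|ℤ_11×ℤ_29| = 319, max element order = 319


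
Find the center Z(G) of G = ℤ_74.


Z(G) = {g ∈ G | gx = xg for all x ∈ G}
ℤ_74 is abelian, so Z(G) = G

Z(ℤ_74) = ℤ_74


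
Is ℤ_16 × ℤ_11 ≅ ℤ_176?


Comparing ℤ_16 × ℤ_11 and ℤ_176:
gcd(16,11) = 1, so ℤ_16 × ℤ_11 ≅ ℤ_176 (CRT)

Yes, ℤ_16 × ℤ_11 ≅ ℤ_176


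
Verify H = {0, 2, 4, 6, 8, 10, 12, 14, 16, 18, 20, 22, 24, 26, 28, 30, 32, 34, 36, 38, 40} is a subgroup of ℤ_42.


Subgroup test for H = {0, 2, 4, 6, 8, 10, 12, 14, 16, 18, 20, 22, 24, 26, 28, 30, 32, 34, 36, 38, 40} in (ℤ_42, +):
(1) 0 ∈ H? Yes
(2) Closure: for all a,b ∈ H, (a+b) mod 42 ∈ H? Yes
(3) Inverses: for all a ∈ H, -a mod 42 ∈ H? Yes

Yes, H is a subgroup of ℤ_42


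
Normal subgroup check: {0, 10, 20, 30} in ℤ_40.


H = {0, 10, 20, 30} in ℤ_40
ℤ_40 is abelian; every subgroup of an abelian group is normal

Yes, normal subgroup


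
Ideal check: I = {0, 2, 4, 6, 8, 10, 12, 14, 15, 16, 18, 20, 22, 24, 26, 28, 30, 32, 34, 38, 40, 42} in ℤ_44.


Check ideal conditions for I = {0, 2, 4, 6, 8, 10, 12, 14, 15, 16, 18, 20, 22, 24, 26, 28, 30, 32, 34, 38, 40, 42} in ℤ_44:
(1) I is an additive subgroup? No
(2) For r ∈ ℤ_44 and a ∈ I: r·a ∈ I? No  [counterexample: r=2, a=18, r·a mod 44 = 36 ∉ I]

No, I is not an ideal of ℤ_44


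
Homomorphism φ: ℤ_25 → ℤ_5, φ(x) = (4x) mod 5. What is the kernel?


Kernel = preimage of identity
ker(φ) = {x ∈ ℤ_25 : 4x ≡ 0 (mod 5)}. Since 5 | 25, φ is well-defined. The kernel is the cyclic subgroup ⟨5⟩ of ℤ_25 (order 5), i.e. {0, 5, 10, 15, 20}

ker(φ) = {0, 5, 10, 15, 20}


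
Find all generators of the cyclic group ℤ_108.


g generates ℤ_n iff gcd(g,n) = 1
Prime factors of 108: 2, 3
Generators are g ∈ {1,...,107} not divisible by any of these primes.
Generators: {1, 5, 7, 11, 13, 17, 19, 23, 25, 29, 31, 35, 37, 41, 43, 47, 49, 53, 55, 59, 61, 65, 67, 71, 73, 77, 79, 83, 85, 89, 91, 95, 97, 101, 103, 107}
Number of generators = φ(108) = 36

Generators of ℤ_108 = {1, 5, 7, 11, 13, 17, 19, 23, 25, 29, 31, 35, 37, 41, 43, 47, 49, 53, 55, 59, 61, 65, 67, 71, 73, 77, 79, 83, 85, 89, 91, 95, 97, 101, 103, 107}


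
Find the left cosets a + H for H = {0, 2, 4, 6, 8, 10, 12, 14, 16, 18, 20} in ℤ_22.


H = {0, 2, 4, 6, 8, 10, 12, 14, 16, 18, 20}, |H| = 11
Number of cosets = |G|/|H| = 22/11 = 2
0 + H = {0, 2, 4, 6, 8, 10, 12, 14, 16, 18, 20}
1 + H = {1, 3, 5, 7, 9, 11, 13, 15, 17, 19, 21}

Cosets: 0+H={0,2,4,6,8,10,12,14,16,18,20}; 1+H={1,3,5,7,9,11,13,15,17,19,21}


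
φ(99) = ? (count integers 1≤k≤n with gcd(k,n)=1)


Factor n: 99 = 3^2 × 11
φ(n) = n · ∏(1 - 1/p) over distinct primes p | n
φ(99) = 99 · (1 - 1/3) · (1 - 1/11) = 60

φ(99) = 60


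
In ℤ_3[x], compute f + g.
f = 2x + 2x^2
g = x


Add coefficients mod 3:
x^0: 0 + 0 = 0 (mod 3)
x^1: 2 + 1 = 0 (mod 3)
x^2: 2 + 0 = 2 (mod 3)
Result: 2x^2

f + g = 2x^2


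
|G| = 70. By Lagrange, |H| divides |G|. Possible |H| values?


Lagrange's theorem: |H| divides |G|
|G| = 70
Divisors of 70: 1, 2, 5, 7, 10, 14, 35, 70

Possible subgroup orders: {1, 2, 5, 7, 10, 14, 35, 70}


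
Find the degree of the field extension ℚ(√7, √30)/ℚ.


[ℚ(√7,√30):ℚ] = [ℚ(√7,√30):ℚ(√7)]·[ℚ(√7):ℚ] = 2·2 = 4

[ℚ(√7, √30)/ℚ] = 4


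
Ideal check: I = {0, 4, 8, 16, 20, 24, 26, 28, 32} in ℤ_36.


Check ideal conditions for I = {0, 4, 8, 16, 20, 24, 26, 28, 32} in ℤ_36:
(1) I is an additive subgroup? No
(2) For r ∈ ℤ_36 and a ∈ I: r·a ∈ I? No  [counterexample: r=2, a=24, r·a mod 36 = 12 ∉ I]

No, I is not an ideal of ℤ_36


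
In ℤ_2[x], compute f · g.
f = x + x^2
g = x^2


Expand and collect like terms; reduce coefficients mod 2:
x^0: 0·0 = 0 ≡ 0 (mod 2)
x^1: 0·0 + 1·0 = 0 ≡ 0 (mod 2)
x^2: 0·1 + 1·0 + 1·0 = 0 ≡ 0 (mod 2)
x^3: 1·1 + 1·0 = 1 ≡ 1 (mod 2)
x^4: 1·1 = 1 ≡ 1 (mod 2)
Result: x^3 + x^4

f · g = x^3 + x^4


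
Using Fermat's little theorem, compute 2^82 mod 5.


Fermat's little theorem: if p is prime and gcd(a,p)=1, then a^(p-1) ≡ 1 (mod p)
p = 5 is prime, gcd(2,5) = 1
Reduce exponent: 82 mod 4 = 2
So 2^82 ≡ 2^2 (mod 5)
2^2 mod 5 = 4

2^82 ≡ 4 (mod 5)


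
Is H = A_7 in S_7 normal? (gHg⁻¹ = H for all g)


H = A_7 in S_7
A_7 has index 2 in S_7, and every subgroup of index 2 is normal

Yes, normal subgroup


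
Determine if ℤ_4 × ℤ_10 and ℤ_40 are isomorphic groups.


Comparing ℤ_4 × ℤ_10 and ℤ_40:
gcd(4,10) = 2 ≠ 1. Max element order in ℤ_4×ℤ_10 is lcm(4,10) = 20 < 40, so it has no element of order 40

No, ℤ_4 × ℤ_10 ≇ ℤ_40


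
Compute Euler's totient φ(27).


φ(n) = count of k ∈ {1,...,n} with gcd(k,n)=1
Coprimes to 27: {1, 2, 4, 5, 7, 8, 10, 11, 13, 14, 16, 17, 19, 20, 22, 23, 25, 26}
Count: 18

φ(27) = 18


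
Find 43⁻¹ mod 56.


Use the extended Euclidean algorithm to write 1 = 43·s + 56·t; then s mod 56 is the inverse.
Euclidean algorithm:
  43 = 0·56 + 43
  56 = 1·43 + 13
  43 = 3·13 + 4
  13 = 3·4 + 1
  4 = 4·1 + 0
gcd(43,56) = 1
Back-substitution gives: 43·(-13) + 56·(10) = 1
So 43⁻¹ ≡ -13 ≡ 43 (mod 56)
Check: 43 × 43 = 1849 ≡ 1 (mod 56) ✓

43⁻¹ ≡ 43 (mod 56)


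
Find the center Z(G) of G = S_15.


Z(G) = {g ∈ G | gx = xg for all x ∈ G}
S_n is non-abelian for n ≥ 3; Z(S_15) is trivial

Z(S_15) = {e}


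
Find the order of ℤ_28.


ℤ_n has n elements.

|ℤ_28| = 28


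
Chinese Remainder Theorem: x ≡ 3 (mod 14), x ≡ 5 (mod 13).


m₁ = 14, m₂ = 13, gcd = 1, so CRT applies. M = m₁·m₂ = 182
Let M₁ = M/m₁ = 13, M₂ = M/m₂ = 14
Find y₁ ≡ M₁⁻¹ (mod m₁): 13⁻¹ ≡ 13 (mod 14)
Find y₂ ≡ M₂⁻¹ (mod m₂): 14⁻¹ ≡ 1 (mod 13)
x = a₁·M₁·y₁ + a₂·M₂·y₂ = 3·13·13 + 5·14·1 = 577
Reduce mod 182: x ≡ 31
Check: 31 mod 14 = 3 ✓, 31 mod 13 = 5 ✓

x ≡ 31 (mod 182)


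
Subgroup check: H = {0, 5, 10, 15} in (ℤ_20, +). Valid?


Subgroup test for H = {0, 5, 10, 15} in (ℤ_20, +):
(1) 0 ∈ H? Yes
(2) Closure: for all a,b ∈ H, (a+b) mod 20 ∈ H? Yes
(3) Inverses: for all a ∈ H, -a mod 20 ∈ H? Yes

Yes, H is a subgroup of ℤ_20


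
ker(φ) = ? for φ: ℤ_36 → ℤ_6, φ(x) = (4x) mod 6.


Kernel = preimage of identity
ker(φ) = {x ∈ ℤ_36 : 4x ≡ 0 (mod 6)}. Since 6 | 36, φ is well-defined. The kernel is the cyclic subgroup ⟨3⟩ of ℤ_36 (order 12), i.e. {0, 3, 6, 9, 12, 15, 18, 21, 24, 27, 30, 33}

ker(φ) = {0, 3, 6, 9, 12, 15, 18, 21, 24, 27, 30, 33}


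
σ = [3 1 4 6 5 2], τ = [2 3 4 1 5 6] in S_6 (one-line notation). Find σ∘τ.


σ∘τ: apply τ first, then σ
1 →τ 2 →σ 1
2 →τ 3 →σ 4
3 →τ 4 →σ 6
4 →τ 1 →σ 3
5 →τ 5 →σ 5
6 →τ 6 →σ 2

σ∘τ = [1 4 6 3 5 2]


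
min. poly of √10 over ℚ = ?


√10 satisfies x² - 10 = 0, irreducible over ℚ since 10 is squarefree

Minimal polynomial: x² - 10


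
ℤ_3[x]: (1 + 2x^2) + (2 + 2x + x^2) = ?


Add coefficients mod 3:
x^0: 1 + 2 = 0 (mod 3)
x^1: 0 + 2 = 2 (mod 3)
x^2: 2 + 1 = 0 (mod 3)
Result: 2x

f + g = 2x


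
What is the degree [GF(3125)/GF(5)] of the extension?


GF(3125) = GF(5^5), so the extension degree is 5

[GF(3125)/GF(5)] = 5


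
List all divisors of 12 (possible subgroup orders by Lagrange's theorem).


Lagrange's theorem: |H| divides |G|
|G| = 12
Divisors of 12: 1, 2, 3, 4, 6, 12

Possible subgroup orders: {1, 2, 3, 4, 6, 12}


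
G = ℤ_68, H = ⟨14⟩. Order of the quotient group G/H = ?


|⟨14⟩| = n / gcd(14, 68) = 68 / 2 = 34
H is normal (ℤ_68 is abelian).
|G/H| = |G| / |H| = 68 / 34 = 2

|G/H| = 2


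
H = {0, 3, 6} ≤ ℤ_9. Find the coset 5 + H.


5 + H = {5 + h (mod 9) : h ∈ H}
5+0=5, 5+3=8, 5+6=2
5 + H = {2, 5, 8} = 2 + H

5 + H = {2, 5, 8}


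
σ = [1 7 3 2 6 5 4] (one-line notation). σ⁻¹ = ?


To find σ⁻¹, swap domain and range:
σ(1) = 1 → σ⁻¹(1) = 1
σ(2) = 7 → σ⁻¹(7) = 2
σ(3) = 3 → σ⁻¹(3) = 3
σ(4) = 2 → σ⁻¹(2) = 4
σ(5) = 6 → σ⁻¹(6) = 5
σ(6) = 5 → σ⁻¹(5) = 6
σ(7) = 4 → σ⁻¹(4) = 7

σ⁻¹ = [1 4 3 7 6 5 2]


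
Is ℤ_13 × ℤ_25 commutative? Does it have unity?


Direct product ring; commutative with unity (1,1); but (1,0)·(0,1) = (0,0) gives zero divisors, so not an integral domain
Commutative: Yes
Integral domain: No
Has unity: Yes

ℤ_13 × ℤ_25: Commutative=Yes, Unity=Yes


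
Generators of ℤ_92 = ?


g generates ℤ_n iff gcd(g,n) = 1
Prime factors of 92: 2, 23
Generators are g ∈ {1,...,91} not divisible by any of these primes.
Generators: {1, 3, 5, 7, 9, 11, 13, 15, 17, 19, 21, 25, 27, 29, 31, 33, 35, 37, 39, 41, 43, 45, 47, 49, 51, 53, 55, 57, 59, 61, 63, 65, 67, 71, 73, 75, 77, 79, 81, 83, 85, 87, 89, 91}
Number of generators = φ(92) = 44

Generators of ℤ_92 = {1, 3, 5, 7, 9, 11, 13, 15, 17, 19, 21, 25, 27, 29, 31, 33, 35, 37, 39, 41, 43, 45, 47, 49, 51, 53, 55, 57, 59, 61, 63, 65, 67, 71, 73, 75, 77, 79, 81, 83, 85, 87, 89, 91}


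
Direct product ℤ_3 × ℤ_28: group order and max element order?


|ℤ_3 × ℤ_28| = 3 × 28 = 84
Max element order = lcm(3,28) = 84
Cyclic? Yes (gcd=1)

|ℤ_3×ℤ_28| = 84, max element order = 84


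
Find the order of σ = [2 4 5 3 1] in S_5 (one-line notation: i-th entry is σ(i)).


Cycle decomposition: (1 2 4 3 5)
Cycle lengths: 5
Order = lcm(5) = 5

ord(σ) = 5


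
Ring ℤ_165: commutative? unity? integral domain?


ℤ_165 is a commutative ring with unity 1; 165 = 3×55 is composite, so 3·55 ≡ 0 gives zero divisors (not an integral domain)
Commutative: Yes
Integral domain: No
Has unity: Yes

ℤ_165: Commutative=Yes, Unity=Yes


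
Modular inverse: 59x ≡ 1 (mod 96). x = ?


Use the extended Euclidean algorithm to write 1 = 59·s + 96·t; then s mod 96 is the inverse.
Euclidean algorithm:
  59 = 0·96 + 59
  96 = 1·59 + 37
  59 = 1·37 + 22
  37 = 1·22 + 15
  22 = 1·15 + 7
  15 = 2·7 + 1
  7 = 7·1 + 0
gcd(59,96) = 1
Back-substitution gives: 59·(-13) + 96·(8) = 1
So 59⁻¹ ≡ -13 ≡ 83 (mod 96)
Check: 59 × 83 = 4897 ≡ 1 (mod 96) ✓

59⁻¹ ≡ 83 (mod 96)


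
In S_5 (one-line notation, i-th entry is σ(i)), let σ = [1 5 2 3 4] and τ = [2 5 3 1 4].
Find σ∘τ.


σ∘τ: apply τ first, then σ
1 →τ 2 →σ 5
2 →τ 5 →σ 4
3 →τ 3 →σ 2
4 →τ 1 →σ 1
5 →τ 4 →σ 3

σ∘τ = [5 4 2 1 3]


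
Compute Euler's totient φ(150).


Factor n: 150 = 2 × 3 × 5^2
φ(n) = n · ∏(1 - 1/p) over distinct primes p | n
φ(150) = 150 · (1 - 1/2) · (1 - 1/3) · (1 - 1/5) = 40

φ(150) = 40


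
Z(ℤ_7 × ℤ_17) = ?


Z(G) = {g ∈ G | gx = xg for all x ∈ G}
Direct product of abelian groups is abelian, so Z(G) = G

Z(ℤ_7 × ℤ_17) = ℤ_7 × ℤ_17


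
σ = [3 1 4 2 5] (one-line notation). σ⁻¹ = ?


To find σ⁻¹, swap domain and range:
σ(1) = 3 → σ⁻¹(3) = 1
σ(2) = 1 → σ⁻¹(1) = 2
σ(3) = 4 → σ⁻¹(4) = 3
σ(4) = 2 → σ⁻¹(2) = 4
σ(5) = 5 → σ⁻¹(5) = 5

σ⁻¹ = [2 4 1 3 5]


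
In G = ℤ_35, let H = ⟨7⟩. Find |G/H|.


|⟨7⟩| = n / gcd(7, 35) = 35 / 7 = 5
H is normal (ℤ_35 is abelian).
|G/H| = |G| / |H| = 35 / 5 = 7

|G/H| = 7


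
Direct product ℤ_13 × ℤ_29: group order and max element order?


|ℤ_13 × ℤ_29| = 13 × 29 = 377
Max element order = lcm(13,29) = 377
Cyclic? Yes (gcd=1)

|ℤ_13×ℤ_29| = 377, max element order = 377


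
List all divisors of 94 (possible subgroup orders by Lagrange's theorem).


Lagrange's theorem: |H| divides |G|
|G| = 94
Divisors of 94: 1, 2, 47, 94

Possible subgroup orders: {1, 2, 47, 94}


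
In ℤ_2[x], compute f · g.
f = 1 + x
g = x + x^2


Expand and collect like terms; reduce coefficients mod 2:
x^0: 1·0 = 0 ≡ 0 (mod 2)
x^1: 1·1 + 1·0 = 1 ≡ 1 (mod 2)
x^2: 1·1 + 1·1 = 2 ≡ 0 (mod 2)
x^3: 1·1 = 1 ≡ 1 (mod 2)
Result: x + x^3

f · g = x + x^3


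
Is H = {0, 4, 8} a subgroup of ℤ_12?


Subgroup test for H = {0, 4, 8} in (ℤ_12, +):
(1) 0 ∈ H? Yes
(2) Closure: for all a,b ∈ H, (a+b) mod 12 ∈ H? Yes
(3) Inverses: for all a ∈ H, -a mod 12 ∈ H? Yes

Yes, H is a subgroup of ℤ_12


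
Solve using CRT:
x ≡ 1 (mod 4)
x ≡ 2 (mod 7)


m₁ = 4, m₂ = 7, gcd = 1, so CRT applies. M = m₁·m₂ = 28
Let M₁ = M/m₁ = 7, M₂ = M/m₂ = 4
Find y₁ ≡ M₁⁻¹ (mod m₁): 7⁻¹ ≡ 3 (mod 4)
Find y₂ ≡ M₂⁻¹ (mod m₂): 4⁻¹ ≡ 2 (mod 7)
x = a₁·M₁·y₁ + a₂·M₂·y₂ = 1·7·3 + 2·4·2 = 37
Reduce mod 28: x ≡ 9
Check: 9 mod 4 = 1 ✓, 9 mod 7 = 2 ✓

x ≡ 9 (mod 28)


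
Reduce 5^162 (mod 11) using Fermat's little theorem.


Fermat's little theorem: if p is prime and gcd(a,p)=1, then a^(p-1) ≡ 1 (mod p)
p = 11 is prime, gcd(5,11) = 1
Reduce exponent: 162 mod 10 = 2
So 5^162 ≡ 5^2 (mod 11)
5^2 mod 11 = 3

5^162 ≡ 3 (mod 11)


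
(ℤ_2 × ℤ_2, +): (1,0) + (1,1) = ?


Operation: componentwise addition mod (2, 2)
(1,0) + (1,1) = ((a₁+b₁) mod 2, (a₂+b₂) mod 2) with a = (1,0), b = (1,1)

(1,0) + (1,1) = (0,1)


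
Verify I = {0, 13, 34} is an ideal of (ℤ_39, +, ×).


Check ideal conditions for I = {0, 13, 34} in ℤ_39:
(1) I is an additive subgroup? No
(2) For r ∈ ℤ_39 and a ∈ I: r·a ∈ I? No  [counterexample: r=2, a=13, r·a mod 39 = 26 ∉ I]

No, I is not an ideal of ℤ_39


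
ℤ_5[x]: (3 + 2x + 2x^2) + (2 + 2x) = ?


Add coefficients mod 5:
x^0: 3 + 2 = 0 (mod 5)
x^1: 2 + 2 = 4 (mod 5)
x^2: 2 + 0 = 2 (mod 5)
Result: 4x + 2x^2

f + g = 4x + 2x^2


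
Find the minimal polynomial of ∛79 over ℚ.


∛79 satisfies x³ - 79 = 0, irreducible over ℚ (no rational root; 79 is not a perfect cube)

Minimal polynomial: x³ - 79


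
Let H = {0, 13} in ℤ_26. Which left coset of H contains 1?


1 + H = {1 + h (mod 26) : h ∈ H}
1+0=1, 1+13=14

1 + H = {1, 14}


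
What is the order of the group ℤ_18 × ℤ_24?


|A × B| = |A| · |B|
|ℤ_18 × ℤ_24| = 18 × 24 = 432

|ℤ_18 × ℤ_24| = 432


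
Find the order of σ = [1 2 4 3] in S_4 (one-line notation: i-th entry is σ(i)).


Cycle decomposition: (3 4)
Cycle lengths: 2
Order = lcm(2) = 2

ord(σ) = 2


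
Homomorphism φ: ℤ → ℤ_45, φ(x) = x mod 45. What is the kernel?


Kernel = preimage of identity
ker(φ) = {x ∈ ℤ : x ≡ 0 (mod 45)} = 45ℤ = {0, ±45, ±90, ...}

ker(φ) = 45ℤ


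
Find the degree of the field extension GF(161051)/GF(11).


GF(161051) = GF(11^5), so the extension degree is 5

[GF(161051)/GF(11)] = 5


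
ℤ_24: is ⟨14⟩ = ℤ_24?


g generates ℤ_n iff gcd(g, n) = 1
gcd(14, 24) = 2
Since gcd = 2 ≠ 1, ⟨14⟩ has order 12 < 24, so 14 is not a generator.

No, 14 does not generate ℤ_24


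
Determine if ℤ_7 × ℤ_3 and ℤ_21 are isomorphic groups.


Comparing ℤ_7 × ℤ_3 and ℤ_21:
gcd(7,3) = 1, so ℤ_7 × ℤ_3 ≅ ℤ_21 (CRT)

Yes, ℤ_7 × ℤ_3 ≅ ℤ_21


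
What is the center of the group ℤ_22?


Z(G) = {g ∈ G | gx = xg for all x ∈ G}
ℤ_22 is abelian, so Z(G) = G

Z(ℤ_22) = ℤ_22


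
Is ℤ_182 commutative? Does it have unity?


ℤ_182 is a commutative ring with unity 1; 182 = 2×91 is composite, so 2·91 ≡ 0 gives zero divisors (not an integral domain)
Commutative: Yes
Integral domain: No
Has unity: Yes

ℤ_182: Commutative=Yes, Unity=Yes


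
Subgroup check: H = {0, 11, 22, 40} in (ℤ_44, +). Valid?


Subgroup test for H = {0, 11, 22, 40} in (ℤ_44, +):
(1) 0 ∈ H? Yes
(2) Closure: for all a,b ∈ H, (a+b) mod 44 ∈ H? No  [counterexample: 11 + 22 = 33 ∉ H]
(3) Inverses: for all a ∈ H, -a mod 44 ∈ H? No

No, H is not a subgroup of ℤ_44


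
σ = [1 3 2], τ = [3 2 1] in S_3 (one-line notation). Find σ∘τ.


σ∘τ: apply τ first, then σ
1 →τ 3 →σ 2
2 →τ 2 →σ 3
3 →τ 1 →σ 1

σ∘τ = [2 3 1]


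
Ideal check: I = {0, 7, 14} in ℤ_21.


Check ideal conditions for I = {0, 7, 14} in ℤ_21:
(1) I is an additive subgroup? Yes
(2) For r ∈ ℤ_21 and a ∈ I: r·a ∈ I? Yes

Yes, I is an ideal of ℤ_21


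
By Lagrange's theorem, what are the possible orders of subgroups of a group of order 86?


Lagrange's theorem: |H| divides |G|
|G| = 86
Divisors of 86: 1, 2, 43, 86

Possible subgroup orders: {1, 2, 43, 86}


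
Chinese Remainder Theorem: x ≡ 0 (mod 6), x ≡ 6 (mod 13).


m₁ = 6, m₂ = 13, gcd = 1, so CRT applies. M = m₁·m₂ = 78
Let M₁ = M/m₁ = 13, M₂ = M/m₂ = 6
Find y₁ ≡ M₁⁻¹ (mod m₁): 13⁻¹ ≡ 1 (mod 6)
Find y₂ ≡ M₂⁻¹ (mod m₂): 6⁻¹ ≡ 11 (mod 13)
x = a₁·M₁·y₁ + a₂·M₂·y₂ = 0·13·1 + 6·6·11 = 396
Reduce mod 78: x ≡ 6
Check: 6 mod 6 = 0 ✓, 6 mod 13 = 6 ✓

x ≡ 6 (mod 78)


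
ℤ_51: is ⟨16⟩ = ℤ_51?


g generates ℤ_n iff gcd(g, n) = 1
gcd(16, 51) = 1
Since gcd = 1, 16 is a generator.

Yes, 16 generates ℤ_51


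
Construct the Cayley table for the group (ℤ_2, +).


Elements: {0, 1}
Operation: addition mod 2
Entry (a, b) = (a + b) mod 2

Cayley table:
  | 0 | 1
0 | 0 | 1
1 | 1 | 0


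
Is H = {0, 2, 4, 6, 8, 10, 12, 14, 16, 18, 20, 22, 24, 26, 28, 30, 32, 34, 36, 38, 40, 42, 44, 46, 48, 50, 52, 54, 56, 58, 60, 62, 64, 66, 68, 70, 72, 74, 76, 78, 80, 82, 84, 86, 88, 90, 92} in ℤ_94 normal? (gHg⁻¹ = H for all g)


H = {0, 2, 4, 6, 8, 10, 12, 14, 16, 18, 20, 22, 24, 26, 28, 30, 32, 34, 36, 38, 40, 42, 44, 46, 48, 50, 52, 54, 56, 58, 60, 62, 64, 66, 68, 70, 72, 74, 76, 78, 80, 82, 84, 86, 88, 90, 92} in ℤ_94
ℤ_94 is abelian; every subgroup of an abelian group is normal

Yes, normal subgroup


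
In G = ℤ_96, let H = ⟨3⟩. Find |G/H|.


|⟨3⟩| = n / gcd(3, 96) = 96 / 3 = 32
H is normal (ℤ_96 is abelian).
|G/H| = |G| / |H| = 96 / 32 = 3

|G/H| = 3


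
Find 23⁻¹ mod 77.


Use the extended Euclidean algorithm to write 1 = 23·s + 77·t; then s mod 77 is the inverse.
Euclidean algorithm:
  23 = 0·77 + 23
  77 = 3·23 + 8
  23 = 2·8 + 7
  8 = 1·7 + 1
  7 = 7·1 + 0
gcd(23,77) = 1
Back-substitution gives: 23·(-10) + 77·(3) = 1
So 23⁻¹ ≡ -10 ≡ 67 (mod 77)
Check: 23 × 67 = 1541 ≡ 1 (mod 77) ✓

23⁻¹ ≡ 67 (mod 77)


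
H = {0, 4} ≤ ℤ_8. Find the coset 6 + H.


6 + H = {6 + h (mod 8) : h ∈ H}
6+0=6, 6+4=2
6 + H = {2, 6} = 2 + H

6 + H = {2, 6}


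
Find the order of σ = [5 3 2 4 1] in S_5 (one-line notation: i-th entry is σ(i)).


Cycle decomposition: (1 5) (2 3)
Cycle lengths: 2, 2
Order = lcm(2, 2) = 2

ord(σ) = 2


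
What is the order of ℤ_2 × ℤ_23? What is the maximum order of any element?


|ℤ_2 × ℤ_23| = 2 × 23 = 46
Max element order = lcm(2,23) = 46
Cyclic? Yes (gcd=1)

|ℤ_2×ℤ_23| = 46, max element order = 46


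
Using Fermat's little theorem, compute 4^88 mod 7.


Fermat's little theorem: if p is prime and gcd(a,p)=1, then a^(p-1) ≡ 1 (mod p)
p = 7 is prime, gcd(4,7) = 1
Reduce exponent: 88 mod 6 = 4
So 4^88 ≡ 4^4 (mod 7)
4^4 mod 7 = 4

4^88 ≡ 4 (mod 7)


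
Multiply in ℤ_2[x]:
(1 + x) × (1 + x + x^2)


Expand and collect like terms; reduce coefficients mod 2:
x^0: 1·1 = 1 ≡ 1 (mod 2)
x^1: 1·1 + 1·1 = 2 ≡ 0 (mod 2)
x^2: 1·1 + 1·1 = 2 ≡ 0 (mod 2)
x^3: 1·1 = 1 ≡ 1 (mod 2)
Result: 1 + x^3

f · g = 1 + x^3


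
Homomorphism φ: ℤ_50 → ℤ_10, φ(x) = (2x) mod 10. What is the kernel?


Kernel = preimage of identity
ker(φ) = {x ∈ ℤ_50 : 2x ≡ 0 (mod 10)}. Since 10 | 50, φ is well-defined. The kernel is the cyclic subgroup ⟨5⟩ of ℤ_50 (order 10), i.e. {0, 5, 10, 15, 20, 25, 30, 35, 40, 45}

ker(φ) = {0, 5, 10, 15, 20, 25, 30, 35, 40, 45}


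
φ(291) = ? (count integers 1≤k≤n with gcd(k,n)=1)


Factor n: 291 = 3 × 97
φ(n) = n · ∏(1 - 1/p) over distinct primes p | n
φ(291) = 291 · (1 - 1/3) · (1 - 1/97) = 192

φ(291) = 192


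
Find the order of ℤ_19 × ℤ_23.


|A × B| = |A| · |B|
|ℤ_19 × ℤ_23| = 19 × 23 = 437

|ℤ_19 × ℤ_23| = 437


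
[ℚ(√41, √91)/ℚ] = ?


[ℚ(√41,√91):ℚ] = [ℚ(√41,√91):ℚ(√41)]·[ℚ(√41):ℚ] = 2·2 = 4

[ℚ(√41, √91)/ℚ] = 4


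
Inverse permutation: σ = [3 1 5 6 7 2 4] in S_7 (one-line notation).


To find σ⁻¹, swap domain and range:
σ(1) = 3 → σ⁻¹(3) = 1
σ(2) = 1 → σ⁻¹(1) = 2
σ(3) = 5 → σ⁻¹(5) = 3
σ(4) = 6 → σ⁻¹(6) = 4
σ(5) = 7 → σ⁻¹(7) = 5
σ(6) = 2 → σ⁻¹(2) = 6
σ(7) = 4 → σ⁻¹(4) = 7

σ⁻¹ = [2 6 1 7 3 4 5]


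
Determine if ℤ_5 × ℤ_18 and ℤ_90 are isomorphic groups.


Comparing ℤ_5 × ℤ_18 and ℤ_90:
gcd(5,18) = 1, so ℤ_5 × ℤ_18 ≅ ℤ_90 (CRT)

Yes, ℤ_5 × ℤ_18 ≅ ℤ_90


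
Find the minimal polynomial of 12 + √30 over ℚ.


Let α = 12 + √30. Then α - 12 = √30, so (α - 12)² = 30, giving α² - 24α + 114 = 0. Degree 2 and α ∉ ℚ, so this is the minimal polynomial.

Minimal polynomial: x² - 24x + 114


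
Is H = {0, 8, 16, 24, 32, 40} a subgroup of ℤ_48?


Subgroup test for H = {0, 8, 16, 24, 32, 40} in (ℤ_48, +):
(1) 0 ∈ H? Yes
(2) Closure: for all a,b ∈ H, (a+b) mod 48 ∈ H? Yes
(3) Inverses: for all a ∈ H, -a mod 48 ∈ H? Yes

Yes, H is a subgroup of ℤ_48


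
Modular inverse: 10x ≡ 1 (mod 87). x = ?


Use the extended Euclidean algorithm to write 1 = 10·s + 87·t; then s mod 87 is the inverse.
Euclidean algorithm:
  10 = 0·87 + 10
  87 = 8·10 + 7
  10 = 1·7 + 3
  7 = 2·3 + 1
  3 = 3·1 + 0
gcd(10,87) = 1
Back-substitution gives: 10·(-26) + 87·(3) = 1
So 10⁻¹ ≡ -26 ≡ 61 (mod 87)
Check: 10 × 61 = 610 ≡ 1 (mod 87) ✓

10⁻¹ ≡ 61 (mod 87)


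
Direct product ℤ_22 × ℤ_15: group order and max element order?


|ℤ_22 × ℤ_15| = 22 × 15 = 330
Max element order = lcm(22,15) = 330
Cyclic? Yes (gcd=1)

|ℤ_22×ℤ_15| = 330, max element order = 330


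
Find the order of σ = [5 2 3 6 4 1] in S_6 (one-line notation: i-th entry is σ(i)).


Cycle decomposition: (1 5 4 6)
Cycle lengths: 4
Order = lcm(4) = 4

ord(σ) = 4


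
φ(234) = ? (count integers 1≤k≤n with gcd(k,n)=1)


Factor n: 234 = 2 × 3^2 × 13
φ(n) = n · ∏(1 - 1/p) over distinct primes p | n
φ(234) = 234 · (1 - 1/2) · (1 - 1/3) · (1 - 1/13) = 72

φ(234) = 72


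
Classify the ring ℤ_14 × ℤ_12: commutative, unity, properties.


Direct product ring; commutative with unity (1,1); but (1,0)·(0,1) = (0,0) gives zero divisors, so not an integral domain
Commutative: Yes
Integral domain: No
Has unity: Yes

ℤ_14 × ℤ_12: Commutative=Yes, Unity=Yes


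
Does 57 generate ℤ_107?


g generates ℤ_n iff gcd(g, n) = 1
gcd(57, 107) = 1
Since gcd = 1, 57 is a generator.

Yes, 57 generates ℤ_107


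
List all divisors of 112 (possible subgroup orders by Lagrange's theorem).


Lagrange's theorem: |H| divides |G|
|G| = 112
Divisors of 112: 1, 2, 4, 7, 8, 14, 16, 28, 56, 112

Possible subgroup orders: {1, 2, 4, 7, 8, 14, 16, 28, 56, 112}


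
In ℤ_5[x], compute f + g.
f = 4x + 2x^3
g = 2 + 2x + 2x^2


Add coefficients mod 5:
x^0: 0 + 2 = 2 (mod 5)
x^1: 4 + 2 = 1 (mod 5)
x^2: 0 + 2 = 2 (mod 5)
x^3: 2 + 0 = 2 (mod 5)
Result: 2 + x + 2x^2 + 2x^3

f + g = 2 + x + 2x^2 + 2x^3


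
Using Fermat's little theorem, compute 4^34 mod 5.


Fermat's little theorem: if p is prime and gcd(a,p)=1, then a^(p-1) ≡ 1 (mod p)
p = 5 is prime, gcd(4,5) = 1
Reduce exponent: 34 mod 4 = 2
So 4^34 ≡ 4^2 (mod 5)
4^2 mod 5 = 1

4^34 ≡ 1 (mod 5)


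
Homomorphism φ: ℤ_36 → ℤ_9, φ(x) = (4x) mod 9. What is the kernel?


Kernel = preimage of identity
ker(φ) = {x ∈ ℤ_36 : 4x ≡ 0 (mod 9)}. Since 9 | 36, φ is well-defined. The kernel is the cyclic subgroup ⟨9⟩ of ℤ_36 (order 4), i.e. {0, 9, 18, 27}

ker(φ) = {0, 9, 18, 27}


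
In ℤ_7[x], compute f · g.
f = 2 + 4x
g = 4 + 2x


Expand and collect like terms; reduce coefficients mod 7:
x^0: 2·4 = 8 ≡ 1 (mod 7)
x^1: 2·2 + 4·4 = 20 ≡ 6 (mod 7)
x^2: 4·2 = 8 ≡ 1 (mod 7)
Result: 1 + 6x + x^2

f · g = 1 + 6x + x^2


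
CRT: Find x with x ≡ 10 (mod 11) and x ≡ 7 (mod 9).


m₁ = 11, m₂ = 9, gcd = 1, so CRT applies. M = m₁·m₂ = 99
Let M₁ = M/m₁ = 9, M₂ = M/m₂ = 11
Find y₁ ≡ M₁⁻¹ (mod m₁): 9⁻¹ ≡ 5 (mod 11)
Find y₂ ≡ M₂⁻¹ (mod m₂): 11⁻¹ ≡ 5 (mod 9)
x = a₁·M₁·y₁ + a₂·M₂·y₂ = 10·9·5 + 7·11·5 = 835
Reduce mod 99: x ≡ 43
Check: 43 mod 11 = 10 ✓, 43 mod 9 = 7 ✓

x ≡ 43 (mod 99)


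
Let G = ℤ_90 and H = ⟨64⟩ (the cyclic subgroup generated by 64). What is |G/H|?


|⟨64⟩| = n / gcd(64, 90) = 90 / 2 = 45
H is normal (ℤ_90 is abelian).
|G/H| = |G| / |H| = 90 / 45 = 2

|G/H| = 2


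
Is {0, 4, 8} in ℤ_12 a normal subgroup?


H = {0, 4, 8} in ℤ_12
ℤ_12 is abelian; every subgroup of an abelian group is normal

Yes, normal subgroup


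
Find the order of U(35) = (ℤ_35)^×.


U(n) is the group of units mod n; |U(n)| = φ(n)
|U(35)| = φ(35) = 24

|U(35) = (ℤ_35)^×| = 24


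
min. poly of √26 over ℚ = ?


√26 satisfies x² - 26 = 0, irreducible over ℚ since 26 is squarefree

Minimal polynomial: x² - 26


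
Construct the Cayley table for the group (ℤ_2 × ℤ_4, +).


Elements: {(0,0), (0,1), (0,2), (0,3), (1,0), (1,1), (1,2), (1,3)}
Operation: componentwise addition mod (2, 4)
Entry (a, b) = ((a₁+b₁) mod 2, (a₂+b₂) mod 4)

Cayley table:
      | (0,0) | (0,1) | (0,2) | (0,3) | (1,0) | (1,1) | (1,2) | (1,3)
(0,0) | (0,0) | (0,1) | (0,2) | (0,3) | (1,0) | (1,1) | (1,2) | (1,3)
(0,1) | (0,1) | (0,2) | (0,3) | (0,0) | (1,1) | (1,2) | (1,3) | (1,0)
(0,2) | (0,2) | (0,3) | (0,0) | (0,1) | (1,2) | (1,3) | (1,0) | (1,1)
(0,3) | (0,3) | (0,0) | (0,1) | (0,2) | (1,3) | (1,0) | (1,1) | (1,2)
(1,0) | (1,0) | (1,1) | (1,2) | (1,3) | (0,0) | (0,1) | (0,2) | (0,3)
(1,1) | (1,1) | (1,2) | (1,3) | (1,0) | (0,1) | (0,2) | (0,3) | (0,0)
(1,2) | (1,2) | (1,3) | (1,0) | (1,1) | (0,2) | (0,3) | (0,0) | (0,1)
(1,3) | (1,3) | (1,0) | (1,1) | (1,2) | (0,3) | (0,0) | (0,1) | (0,2)


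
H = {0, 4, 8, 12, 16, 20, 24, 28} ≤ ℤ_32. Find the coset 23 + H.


23 + H = {23 + h (mod 32) : h ∈ H}
23+0=23, 23+4=27, 23+8=31, 23+12=3, 23+16=7, 23+20=11, 23+24=15, 23+28=19
23 + H = {3, 7, 11, 15, 19, 23, 27, 31} = 3 + H

23 + H = {3, 7, 11, 15, 19, 23, 27, 31}


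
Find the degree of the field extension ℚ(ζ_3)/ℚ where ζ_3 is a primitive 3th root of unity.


[ℚ(ζ_n):ℚ] = deg Φ_n(x) = φ(n). Here φ(3) = 2

[ℚ(ζ_3)/ℚ where ζ_3 is a primitive 3th root of unity] = 2


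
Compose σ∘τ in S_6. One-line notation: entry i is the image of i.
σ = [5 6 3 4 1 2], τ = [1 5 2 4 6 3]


σ∘τ: apply τ first, then σ
1 →τ 1 →σ 5
2 →τ 5 →σ 1
3 →τ 2 →σ 6
4 →τ 4 →σ 4
5 →τ 6 →σ 2
6 →τ 3 →σ 3

σ∘τ = [5 1 6 4 2 3]


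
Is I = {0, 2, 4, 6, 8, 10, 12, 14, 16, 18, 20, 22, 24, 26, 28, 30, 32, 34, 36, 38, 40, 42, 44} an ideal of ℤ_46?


Check ideal conditions for I = {0, 2, 4, 6, 8, 10, 12, 14, 16, 18, 20, 22, 24, 26, 28, 30, 32, 34, 36, 38, 40, 42, 44} in ℤ_46:
(1) I is an additive subgroup? Yes
(2) For r ∈ ℤ_46 and a ∈ I: r·a ∈ I? Yes

Yes, I is an ideal of ℤ_46


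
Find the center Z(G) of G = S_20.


Z(G) = {g ∈ G | gx = xg for all x ∈ G}
S_n is non-abelian for n ≥ 3; Z(S_20) is trivial

Z(S_20) = {e}


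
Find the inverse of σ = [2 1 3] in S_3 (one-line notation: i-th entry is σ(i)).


To find σ⁻¹, swap domain and range:
σ(1) = 2 → σ⁻¹(2) = 1
σ(2) = 1 → σ⁻¹(1) = 2
σ(3) = 3 → σ⁻¹(3) = 3

σ⁻¹ = [2 1 3]


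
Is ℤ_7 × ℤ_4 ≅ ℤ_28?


Comparing ℤ_7 × ℤ_4 and ℤ_28:
gcd(7,4) = 1, so ℤ_7 × ℤ_4 ≅ ℤ_28 (CRT)

Yes, ℤ_7 × ℤ_4 ≅ ℤ_28


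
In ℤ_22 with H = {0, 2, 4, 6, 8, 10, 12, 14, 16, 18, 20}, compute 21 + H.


21 + H = {21 + h (mod 22) : h ∈ H}
21+0=21, 21+2=1, 21+4=3, 21+6=5, 21+8=7, 21+10=9, 21+12=11, 21+14=13, 21+16=15, 21+18=17, 21+20=19
21 + H = {1, 3, 5, 7, 9, 11, 13, 15, 17, 19, 21} = 1 + H

21 + H = {1, 3, 5, 7, 9, 11, 13, 15, 17, 19, 21}


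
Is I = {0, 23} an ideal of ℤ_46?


Check ideal conditions for I = {0, 23} in ℤ_46:
(1) I is an additive subgroup? Yes
(2) For r ∈ ℤ_46 and a ∈ I: r·a ∈ I? Yes

Yes, I is an ideal of ℤ_46


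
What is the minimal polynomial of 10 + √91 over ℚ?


Let α = 10 + √91. Then α - 10 = √91, so (α - 10)² = 91, giving α² - 20α + 9 = 0. Degree 2 and α ∉ ℚ, so this is the minimal polynomial.

Minimal polynomial: x² - 20x + 9


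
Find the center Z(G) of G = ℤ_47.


Z(G) = {g ∈ G | gx = xg for all x ∈ G}
ℤ_47 is abelian, so Z(G) = G

Z(ℤ_47) = ℤ_47


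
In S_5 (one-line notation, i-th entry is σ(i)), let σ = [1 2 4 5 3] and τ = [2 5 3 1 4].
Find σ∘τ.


σ∘τ: apply τ first, then σ
1 →τ 2 →σ 2
2 →τ 5 →σ 3
3 →τ 3 →σ 4
4 →τ 1 →σ 1
5 →τ 4 →σ 5

σ∘τ = [2 3 4 1 5]


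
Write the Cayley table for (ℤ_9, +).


Elements: {0, 1, 2, 3, 4, 5, 6, 7, 8}
Operation: addition mod 9
Entry (a, b) = (a + b) mod 9

Cayley table:
  | 0 | 1 | 2 | 3 | 4 | 5 | 6 | 7 | 8
0 | 0 | 1 | 2 | 3 | 4 | 5 | 6 | 7 | 8
1 | 1 | 2 | 3 | 4 | 5 | 6 | 7 | 8 | 0
2 | 2 | 3 | 4 | 5 | 6 | 7 | 8 | 0 | 1
3 | 3 | 4 | 5 | 6 | 7 | 8 | 0 | 1 | 2
4 | 4 | 5 | 6 | 7 | 8 | 0 | 1 | 2 | 3
5 | 5 | 6 | 7 | 8 | 0 | 1 | 2 | 3 | 4
6 | 6 | 7 | 8 | 0 | 1 | 2 | 3 | 4 | 5
7 | 7 | 8 | 0 | 1 | 2 | 3 | 4 | 5 | 6
8 | 8 | 0 | 1 | 2 | 3 | 4 | 5 | 6 | 7


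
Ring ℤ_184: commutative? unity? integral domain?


ℤ_184 is a commutative ring with unity 1; 184 = 2×92 is composite, so 2·92 ≡ 0 gives zero divisors (not an integral domain)
Commutative: Yes
Integral domain: No
Has unity: Yes

ℤ_184: Commutative=Yes, Unity=Yes
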